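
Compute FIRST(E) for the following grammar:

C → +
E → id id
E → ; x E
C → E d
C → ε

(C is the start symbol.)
To compute FIRST(E), examine every production with E on the left-hand side, reading each right-hand side left to right until a non-nullable symbol is reached.

From E → id id:
  - id is a terminal: add 'id' and stop
From E → ; x E:
  - ';' is a terminal: add ';' and stop

Collecting: FIRST(E) = { ';', 'id' }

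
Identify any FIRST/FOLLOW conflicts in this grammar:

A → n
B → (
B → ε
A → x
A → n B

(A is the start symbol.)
No FIRST/FOLLOW conflicts.

A FIRST/FOLLOW conflict occurs when a non-terminal N has a nullable alternative N → β (β ⇒* ε) and another alternative N → α with FIRST(α) ∩ FOLLOW(N) ≠ ∅: on such a lookahead the parser cannot decide between expanding α and letting N vanish via β.

Nullable non-terminals: B.

B: nullable alternative(s) B → ε; FOLLOW(B) = { $ }
  B → (: FIRST \ {ε} = { '(' } — disjoint from FOLLOW(B)
  B → ε: FIRST \ {ε} = { } — this is the only nullable alternative, skip

A has no nullable alternative, so no FIRST/FOLLOW check is needed there.

No FIRST/FOLLOW conflicts found.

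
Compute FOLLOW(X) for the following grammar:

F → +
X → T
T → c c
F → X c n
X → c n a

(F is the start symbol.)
{ 'c' }

In F → X c n: X is followed by c n, add FIRST(c n) \ {ε} = { 'c' }

Taking the union: FOLLOW(X) = { 'c' }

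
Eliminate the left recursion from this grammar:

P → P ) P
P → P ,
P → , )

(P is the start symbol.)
P → , ) P'
P' → ) P P'
P' → , P'
P' → ε

P is directly left-recursive. The standard transformation for
  A → A α₁ | ... | A α_m | β₁ | ... | β_n
is
  A  → β₁ A' | ... | β_n A'
  A' → α₁ A' | ... | α_m A' | ε

P → , ) becomes P → , ) P'
P → P ) P becomes P' → ) P P'
P → P , becomes P' → , P'
Add P' → ε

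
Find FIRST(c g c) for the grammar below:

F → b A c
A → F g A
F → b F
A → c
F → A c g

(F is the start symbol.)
To compute FIRST(c g c), process the symbols left to right:
Symbol c is a terminal. Add 'c' and stop.
FIRST(c g c) = { 'c' }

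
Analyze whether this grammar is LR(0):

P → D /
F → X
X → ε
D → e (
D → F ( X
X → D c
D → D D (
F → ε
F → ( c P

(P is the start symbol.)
No. Shift-reduce conflict between [F → .] and [D → . e (]

A grammar is LR(0) if no state in the canonical LR(0) collection has:
  - both a shift item (dot before a terminal) and a complete item (shift-reduce conflict), or
  - two or more complete items (reduce-reduce conflict; the accept item [P' → P .] counts as a complete item here).

Augment with P' → P and build the canonical LR(0) collection (I0 = CLOSURE({[P' → . P]}), then GOTO on every symbol after a dot until no new states appear). It has 17 states:
  I0: { [D → . D D (], [D → . F ( X], [D → . e (], [F → . ( c P], [F → . X], [F → .], [P → . D /], [P' → . P], [X → . D c], [X → .] }  — shift, 2 reduces
  I1: { [F → ( . c P] }  — shift
  I2: { [D → . D D (], [D → . F ( X], [D → . e (], [D → D . D (], [F → . ( c P], [F → . X], [F → .], [P → D . /], [X → . D c], [X → .], [X → D . c] }  — shift, 2 reduces
  I3: { [D → F . ( X] }  — shift
  I4: { [P' → P .] }  — accept
  I5: { [F → X .] }  — reduce
  I6: { [D → e . (] }  — shift
  I7: { [D → e ( .] }  — reduce
  I8: { [D → . D D (], [D → . F ( X], [D → . e (], [D → F ( . X], [F → . ( c P], [F → . X], [F → .], [X → . D c], [X → .] }  — shift, 2 reduces
  I9: { [D → . D D (], [D → . F ( X], [D → . e (], [D → D . D (], [F → . ( c P], [F → . X], [F → .], [X → . D c], [X → .], [X → D . c] }  — shift, 2 reduces
  I10: { [D → F ( X .], [F → X .] }  — 2 reduces
  I11: { [D → . D D (], [D → . F ( X], [D → . e (], [D → D . D (], [D → D D . (], [F → . ( c P], [F → . X], [F → .], [X → . D c], [X → .], [X → D . c] }  — shift, 2 reduces
  I12: { [X → D c .] }  — reduce
  I13: { [D → D D ( .], [F → ( . c P] }  — shift, reduce
  I14: { [D → . D D (], [D → . F ( X], [D → . e (], [F → ( c . P], [F → . ( c P], [F → . X], [F → .], [P → . D /], [X → . D c], [X → .] }  — shift, 2 reduces
  I15: { [F → ( c P .] }  — reduce
  I16: { [P → D / .] }  — reduce

Conflict in state I0:
  Shift-reduce conflict between [F → .] and [D → . e (]
So the grammar is NOT LR(0).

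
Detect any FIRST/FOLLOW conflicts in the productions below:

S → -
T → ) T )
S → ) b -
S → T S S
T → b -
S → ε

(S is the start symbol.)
Nullable non-terminals: S.
FIRST sets used below: FIRST(T) = { ')', 'b' }

S: nullable alternative(s) S → ε; FOLLOW(S) = { $, ')', '-', 'b' }
  S → -: FIRST \ {ε} = { '-' } — overlaps FOLLOW(S) on { '-' }: CONFLICT
  S → ) b -: FIRST \ {ε} = { ')' } — overlaps FOLLOW(S) on { ')' }: CONFLICT
  S → T S S: FIRST \ {ε} = { ')', 'b' } — overlaps FOLLOW(S) on { ')', 'b' }: CONFLICT
  S → ε: FIRST \ {ε} = { } — this is the only nullable alternative, skip

T has no nullable alternative, so no FIRST/FOLLOW check is needed there.

So the grammar has 3 FIRST/FOLLOW conflicts (marked CONFLICT above).

Answer: Yes. S → '-' with FOLLOW(S) on { '-' }; S → ')' b '-' with FOLLOW(S) on { ')' }; S → T S S with FOLLOW(S) on { ')', 'b' }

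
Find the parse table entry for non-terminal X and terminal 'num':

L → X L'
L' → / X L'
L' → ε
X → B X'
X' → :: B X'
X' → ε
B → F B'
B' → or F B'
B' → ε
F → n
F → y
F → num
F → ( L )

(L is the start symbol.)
X → B X'

To find M[X, 'num'], we find productions for X where 'num' is in the predict set (PREDICT(N → α) = (FIRST(α) \ {ε}) ∪ (FOLLOW(N) if α ⇒* ε)).

Relevant sets:
  FIRST(B) = { '(', 'n', 'num', 'y' }

X → B X': PREDICT = { '(', 'n', 'num', 'y' }
  'num' is in predict set, so this production goes in M[X, 'num']

M[X, 'num'] = X → B X'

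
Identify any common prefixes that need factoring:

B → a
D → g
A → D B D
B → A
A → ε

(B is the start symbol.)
Left-factoring is needed when two productions for the same non-terminal
share a common prefix on the right-hand side.

Productions for B:
  B → a
  B → A
Productions for A:
  A → D B D
  A → ε

No common prefixes found.

Answer: No, left-factoring is not needed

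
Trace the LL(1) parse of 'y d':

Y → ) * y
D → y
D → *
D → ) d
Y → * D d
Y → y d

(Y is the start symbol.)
LL(1) parsing maintains a stack (initially the start symbol over $) and the input. At each step: if the stack top is a terminal, match it against the current input token; if it is a non-terminal N, replace it with the RHS of M[N, lookahead] (the unique production whose predict set contains the lookahead).

Stack is shown with the top on the left.

Stack  Input  Action
--------------------
Y $    y d $  output Y → y d
y d $  y d $  match 'y'
d $    d $    match 'd'
$      $      accept

The string is accepted.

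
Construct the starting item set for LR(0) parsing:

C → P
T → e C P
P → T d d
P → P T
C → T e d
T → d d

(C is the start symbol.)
First, augment the grammar with C' → C
I₀ = CLOSURE({ [C' → . C] }):
  [C' → . C] has the dot before C: add [C → . P], [C → . T e d]
  [C → . P] has the dot before P: add [P → . T d d], [P → . P T]
  [C → . T e d] has the dot before T: add [T → . e C P], [T → . d d]
No further items can be added.

I₀ = { [C → . P], [C → . T e d], [C' → . C], [P → . P T], [P → . T d d], [T → . d d], [T → . e C P] }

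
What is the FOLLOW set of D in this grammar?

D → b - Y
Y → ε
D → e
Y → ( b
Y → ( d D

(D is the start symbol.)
To compute FOLLOW(D), find every occurrence of D on a right-hand side N → α D β: add FIRST(β) \ {ε}, and if β is empty or nullable also add FOLLOW(N). Iterate to a fixed point.

D is the start symbol, so $ ∈ FOLLOW(D).
In Y → ( d D: D is at the end, add FOLLOW(Y)

The FOLLOW sets referred to above (computed the same way, to a fixed point):
  FOLLOW(Y) = { $ }

Taking the union: FOLLOW(D) = { $ }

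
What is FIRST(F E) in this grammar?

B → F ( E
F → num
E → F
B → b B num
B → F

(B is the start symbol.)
{ 'num' }

FIRST sets of the non-terminals involved (from the grammar, by fixed-point iteration):
  FIRST(F) = { 'num' }

To compute FIRST(F E), process the symbols left to right:
Symbol F is a non-terminal. Add FIRST(F) \ {ε} = { 'num' }
F is not nullable (ε ∉ FIRST(F)), so stop here.
FIRST(F E) = { 'num' }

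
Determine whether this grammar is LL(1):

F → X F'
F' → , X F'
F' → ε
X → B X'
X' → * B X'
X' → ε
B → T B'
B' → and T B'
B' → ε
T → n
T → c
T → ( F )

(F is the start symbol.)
Relevant sets:
  FOLLOW(F') = { $, ')' }
  FOLLOW(X') = { $, ')', ',' }
  FOLLOW(B') = { $, ')', '*', ',' }

For F':
  PREDICT(F' → ',' X F') = { ',' }
  PREDICT(F' → ε) = { $, ')' }
For X':
  PREDICT(X' → '*' B X') = { '*' }
  PREDICT(X' → ε) = { $, ')', ',' }
For B':
  PREDICT(B' → and T B') = { 'and' }
  PREDICT(B' → ε) = { $, ')', '*', ',' }
For T:
  PREDICT(T → n) = { 'n' }
  PREDICT(T → c) = { 'c' }
  PREDICT(T → '(' F ')') = { '(' }
F, X, B have a single production, so nothing to check there.

All predict sets are disjoint. The grammar IS LL(1).

Answer: Yes, the grammar is LL(1).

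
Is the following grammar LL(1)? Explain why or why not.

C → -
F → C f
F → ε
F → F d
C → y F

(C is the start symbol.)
A grammar is LL(1) if for each non-terminal N with multiple productions, the predict sets of those productions are pairwise disjoint, where PREDICT(N → α) = (FIRST(α) \ {ε}) ∪ (FOLLOW(N) if α ⇒* ε).

Relevant sets:
  FIRST(C) = { '-', 'y' }
  FIRST(F) = { '-', 'd', 'y', ε }
  FOLLOW(F) = { $, 'd', 'f' }

For C:
  PREDICT(C → '-') = { '-' }
  PREDICT(C → y F) = { 'y' }
For F:
  PREDICT(F → C f) = { '-', 'y' }
  PREDICT(F → ε) = { $, 'd', 'f' }
  PREDICT(F → F d) = { '-', 'd', 'y' }

Conflict found: Predict set conflict for F: { '-', 'y' }
The grammar is NOT LL(1).

Answer: No. Predict set conflict for F: { '-', 'y' }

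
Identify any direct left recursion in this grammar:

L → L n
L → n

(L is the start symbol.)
Yes, L is left-recursive

L → L n: LEFT RECURSIVE (starts with L)
L → n: starts with n

The grammar has direct left recursion on: L.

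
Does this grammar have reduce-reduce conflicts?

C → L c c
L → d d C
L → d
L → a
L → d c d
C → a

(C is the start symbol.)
Augment with C' → C and build the canonical LR(0) collection (I0 = CLOSURE({[C' → . C]}), then GOTO on every symbol after a dot until no new states appear). It has 11 states:
  I0: { [C → . L c c], [C → . a], [C' → . C], [L → . a], [L → . d c d], [L → . d d C], [L → . d] }  — shift
  I1: { [C' → C .] }  — accept
  I2: { [C → L . c c] }  — shift
  I3: { [C → a .], [L → a .] }  — 2 reduces
  I4: { [L → d . c d], [L → d . d C], [L → d .] }  — shift, reduce
  I5: { [L → d c . d] }  — shift
  I6: { [C → . L c c], [C → . a], [L → . a], [L → . d c d], [L → . d d C], [L → . d], [L → d d . C] }  — shift
  I7: { [L → d d C .] }  — reduce
  I8: { [L → d c d .] }  — reduce
  I9: { [C → L c . c] }  — shift
  I10: { [C → L c c .] }  — reduce

I3 contains complete items [C → a .], [L → a .] — reduce-reduce conflict.

Answer: Yes — I3: [C → a .] vs [L → a .]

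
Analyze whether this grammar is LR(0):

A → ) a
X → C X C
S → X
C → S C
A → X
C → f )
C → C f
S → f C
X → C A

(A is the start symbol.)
No. Reduce-reduce conflict: [A → X .] and [S → X .]

A grammar is LR(0) if no state in the canonical LR(0) collection has:
  - both a shift item (dot before a terminal) and a complete item (shift-reduce conflict), or
  - two or more complete items (reduce-reduce conflict; the accept item [A' → A .] counts as a complete item here).

Augment with A' → A and build the canonical LR(0) collection (I0 = CLOSURE({[A' → . A]}), then GOTO on every symbol after a dot until no new states appear). It has 16 states:
  I0: { [A → . ) a], [A → . X], [A' → . A], [C → . C f], [C → . S C], [C → . f )], [S → . X], [S → . f C], [X → . C A], [X → . C X C] }  — shift
  I1: { [A → ) . a] }  — shift
  I2: { [A' → A .] }  — accept
  I3: { [A → . ) a], [A → . X], [C → . C f], [C → . S C], [C → . f )], [C → C . f], [S → . X], [S → . f C], [X → . C A], [X → . C X C], [X → C . A], [X → C . X C] }  — shift
  I4: { [C → . C f], [C → . S C], [C → . f )], [C → S . C], [S → . X], [S → . f C], [X → . C A], [X → . C X C] }  — shift
  I5: { [A → X .], [S → X .] }  — 2 reduces
  I6: { [C → . C f], [C → . S C], [C → . f )], [C → f . )], [S → . X], [S → . f C], [S → f . C], [X → . C A], [X → . C X C] }  — shift
  I7: { [C → f ) .] }  — reduce
  I8: { [A → . ) a], [A → . X], [C → . C f], [C → . S C], [C → . f )], [C → C . f], [S → . X], [S → . f C], [S → f C .], [X → . C A], [X → . C X C], [X → C . A], [X → C . X C] }  — shift, reduce
  I9: { [S → X .] }  — reduce
  I10: { [X → C A .] }  — reduce
  I11: { [A → X .], [C → . C f], [C → . S C], [C → . f )], [S → . X], [S → . f C], [S → X .], [X → . C A], [X → . C X C], [X → C X . C] }  — shift, 2 reduces
  I12: { [C → . C f], [C → . S C], [C → . f )], [C → C f .], [C → f . )], [S → . X], [S → . f C], [S → f . C], [X → . C A], [X → . C X C] }  — shift, reduce
  I13: { [A → . ) a], [A → . X], [C → . C f], [C → . S C], [C → . f )], [C → C . f], [S → . X], [S → . f C], [X → . C A], [X → . C X C], [X → C . A], [X → C . X C], [X → C X C .] }  — shift, reduce
  I14: { [A → . ) a], [A → . X], [C → . C f], [C → . S C], [C → . f )], [C → C . f], [C → S C .], [S → . X], [S → . f C], [X → . C A], [X → . C X C], [X → C . A], [X → C . X C] }  — shift, reduce
  I15: { [A → ) a .] }  — reduce

Conflict in state I5:
  Reduce-reduce conflict: [A → X .] and [S → X .]
So the grammar is NOT LR(0).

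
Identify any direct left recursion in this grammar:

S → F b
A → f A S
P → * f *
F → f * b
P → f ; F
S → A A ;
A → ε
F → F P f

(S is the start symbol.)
Yes, F is left-recursive

S → F b: starts with F
A → f A S: starts with f
P → * f *: starts with '*'
F → f * b: starts with f
P → f ; F: starts with f
S → A A ;: starts with A
A → ε: starts with ε
F → F P f: LEFT RECURSIVE (starts with F)

The grammar has direct left recursion on: F.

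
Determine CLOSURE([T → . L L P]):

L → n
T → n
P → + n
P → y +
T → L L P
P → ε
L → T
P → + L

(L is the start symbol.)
To compute CLOSURE, for each item [A → α.Bβ] where B is a non-terminal, add [B → .γ] for all productions B → γ; repeat for the newly added items until nothing changes.

Start with: [T → . L L P]
  [T → . L L P] has the dot before L: add [L → . n], [L → . T]
  [L → . T] has the dot before T: add [T → . n]
No further items can be added.

CLOSURE = { [L → . T], [L → . n], [T → . L L P], [T → . n] }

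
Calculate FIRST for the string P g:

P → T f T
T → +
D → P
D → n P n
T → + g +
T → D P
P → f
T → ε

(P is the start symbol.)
FIRST sets of the non-terminals involved (from the grammar, by fixed-point iteration):
  FIRST(P) = { '+', 'f', 'n' }

To compute FIRST(P g), process the symbols left to right:
Symbol P is a non-terminal. Add FIRST(P) \ {ε} = { '+', 'f', 'n' }
P is not nullable (ε ∉ FIRST(P)), so stop here.
FIRST(P g) = { '+', 'f', 'n' }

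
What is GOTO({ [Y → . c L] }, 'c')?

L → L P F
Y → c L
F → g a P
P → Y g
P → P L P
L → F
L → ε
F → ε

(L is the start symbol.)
GOTO(I, 'c') = CLOSURE({ [A → αX.β] : [A → α.Xβ] ∈ I, X = 'c' })

Items with dot before 'c', with the dot advanced:
  [Y → . c L] → [Y → c . L]
Closure of the advanced items:
  [Y → c . L] has the dot before L: add [L → . L P F], [L → . F], [L → .]
  [L → . F] has the dot before F: add [F → . g a P], [F → .]

GOTO = { [F → . g a P], [F → .], [L → . F], [L → . L P F], [L → .], [Y → c . L] }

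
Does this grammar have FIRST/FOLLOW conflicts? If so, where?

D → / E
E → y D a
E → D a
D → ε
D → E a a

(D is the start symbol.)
Nullable non-terminals: D.
FIRST sets used below: FIRST(E) = { '/', 'a', 'y' }

D: nullable alternative(s) D → ε; FOLLOW(D) = { $, 'a' }
  D → / E: FIRST \ {ε} = { '/' } — disjoint from FOLLOW(D)
  D → ε: FIRST \ {ε} = { } — this is the only nullable alternative, skip
  D → E a a: FIRST \ {ε} = { '/', 'a', 'y' } — overlaps FOLLOW(D) on { 'a' }: CONFLICT

E has no nullable alternative, so no FIRST/FOLLOW check is needed there.

So the grammar has 1 FIRST/FOLLOW conflict (marked CONFLICT above).

Answer: Yes. D → E a a with FOLLOW(D) on { 'a' }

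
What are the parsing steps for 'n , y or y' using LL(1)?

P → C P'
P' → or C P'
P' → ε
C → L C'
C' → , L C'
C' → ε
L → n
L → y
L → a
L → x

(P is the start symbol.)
LL(1) parsing maintains a stack (initially the start symbol over $) and the input. At each step: if the stack top is a terminal, match it against the current input token; if it is a non-terminal N, replace it with the RHS of M[N, lookahead] (the unique production whose predict set contains the lookahead).

Stack is shown with the top on the left.

Stack        Input         Action
---------------------------------
P $          n , y or y $  output P → C P'
C P' $       n , y or y $  output C → L C'
L C' P' $    n , y or y $  output L → n
n C' P' $    n , y or y $  match 'n'
C' P' $      , y or y $    output C' → , L C'
, L C' P' $  , y or y $    match ','
L C' P' $    y or y $      output L → y
y C' P' $    y or y $      match 'y'
C' P' $      or y $        output C' → ε
P' $         or y $        output P' → or C P'
or C P' $    or y $        match 'or'
C P' $       y $           output C → L C'
L C' P' $    y $           output L → y
y C' P' $    y $           match 'y'
C' P' $      $             output C' → ε
P' $         $             output P' → ε
$            $             accept

The string is accepted.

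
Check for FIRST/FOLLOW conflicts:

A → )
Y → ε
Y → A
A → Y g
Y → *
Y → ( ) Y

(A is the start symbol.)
Yes. Y → A with FOLLOW(Y) on { 'g' }

A FIRST/FOLLOW conflict occurs when a non-terminal N has a nullable alternative N → β (β ⇒* ε) and another alternative N → α with FIRST(α) ∩ FOLLOW(N) ≠ ∅: on such a lookahead the parser cannot decide between expanding α and letting N vanish via β.

Nullable non-terminals: Y.
FIRST sets used below: FIRST(A) = { '(', ')', '*', 'g' }

Y: nullable alternative(s) Y → ε; FOLLOW(Y) = { 'g' }
  Y → ε: FIRST \ {ε} = { } — this is the only nullable alternative, skip
  Y → A: FIRST \ {ε} = { '(', ')', '*', 'g' } — overlaps FOLLOW(Y) on { 'g' }: CONFLICT
  Y → *: FIRST \ {ε} = { '*' } — disjoint from FOLLOW(Y)
  Y → ( ) Y: FIRST \ {ε} = { '(' } — disjoint from FOLLOW(Y)

A has no nullable alternative, so no FIRST/FOLLOW check is needed there.

So the grammar has 1 FIRST/FOLLOW conflict (marked CONFLICT above).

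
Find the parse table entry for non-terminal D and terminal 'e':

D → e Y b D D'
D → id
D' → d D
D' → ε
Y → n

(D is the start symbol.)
D → e Y b D D'

To find M[D, 'e'], we find productions for D where 'e' is in the predict set (PREDICT(N → α) = (FIRST(α) \ {ε}) ∪ (FOLLOW(N) if α ⇒* ε)).

D → e Y b D D': PREDICT = { 'e' }
  'e' is in predict set, so this production goes in M[D, 'e']
D → id: PREDICT = { 'id' }

M[D, 'e'] = D → e Y b D D'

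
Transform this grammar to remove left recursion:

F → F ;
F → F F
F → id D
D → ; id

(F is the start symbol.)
F → id D F'
F' → ; F'
F' → F F'
F' → ε
D → ; id

F is directly left-recursive. The standard transformation for
  A → A α₁ | ... | A α_m | β₁ | ... | β_n
is
  A  → β₁ A' | ... | β_n A'
  A' → α₁ A' | ... | α_m A' | ε

F → id D becomes F → id D F'
F → F ; becomes F' → ; F'
F → F F becomes F' → F F'
Add F' → ε

Productions for other non-terminals are unchanged:
  D → ; id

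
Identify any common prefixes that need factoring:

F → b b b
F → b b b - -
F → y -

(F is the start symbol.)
Left-factoring is needed when two productions for the same non-terminal
share a common prefix on the right-hand side.

Productions for F:
  F → b b b
  F → b b b - -
  F → y -

Found common prefix 'b b b' in productions for F

Answer: Yes, F has productions with common prefix 'b b b'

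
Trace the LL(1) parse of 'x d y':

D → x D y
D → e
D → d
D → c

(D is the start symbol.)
Stack is shown with the top on the left.

Stack    Input    Action
------------------------
D $      x d y $  output D → x D y
x D y $  x d y $  match 'x'
D y $    d y $    output D → d
d y $    d y $    match 'd'
y $      y $      match 'y'
$        $        accept

The string is accepted.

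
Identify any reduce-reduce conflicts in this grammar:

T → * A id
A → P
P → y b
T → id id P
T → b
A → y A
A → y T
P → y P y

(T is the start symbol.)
Augment with T' → T and build the canonical LR(0) collection (I0 = CLOSURE({[T' → . T]}), then GOTO on every symbol after a dot until no new states appear). It has 19 states:
  I0: { [T → . * A id], [T → . b], [T → . id id P], [T' → . T] }  — shift
  I1: { [A → . P], [A → . y A], [A → . y T], [P → . y P y], [P → . y b], [T → * . A id] }  — shift
  I2: { [T' → T .] }  — accept
  I3: { [T → b .] }  — reduce
  I4: { [T → id . id P] }  — shift
  I5: { [P → . y P y], [P → . y b], [T → id id . P] }  — shift
  I6: { [T → id id P .] }  — reduce
  I7: { [P → . y P y], [P → . y b], [P → y . P y], [P → y . b] }  — shift
  I8: { [P → y P . y] }  — shift
  I9: { [P → y b .] }  — reduce
  I10: { [P → y P y .] }  — reduce
  I11: { [T → * A . id] }  — shift
  I12: { [A → P .] }  — reduce
  I13: { [A → . P], [A → . y A], [A → . y T], [A → y . A], [A → y . T], [P → . y P y], [P → . y b], [P → y . P y], [P → y . b], [T → . * A id], [T → . b], [T → . id id P] }  — shift
  I14: { [A → y A .] }  — reduce
  I15: { [A → P .], [P → y P . y] }  — shift, reduce
  I16: { [A → y T .] }  — reduce
  I17: { [P → y b .], [T → b .] }  — 2 reduces
  I18: { [T → * A id .] }  — reduce

I17 contains complete items [P → y b .], [T → b .] — reduce-reduce conflict.

Answer: Yes — I17: [P → y b .] vs [T → b .]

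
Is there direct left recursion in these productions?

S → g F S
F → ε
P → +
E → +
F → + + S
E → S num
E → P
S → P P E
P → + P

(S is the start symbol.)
No direct left recursion

S → g F S: starts with g
F → ε: starts with ε
P → +: starts with '+'
E → +: starts with '+'
F → + + S: starts with '+'
E → S num: starts with S
E → P: starts with P
S → P P E: starts with P
P → + P: starts with '+'

No direct left recursion found.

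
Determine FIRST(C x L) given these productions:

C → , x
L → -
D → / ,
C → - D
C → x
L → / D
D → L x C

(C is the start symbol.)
{ ',', '-', 'x' }

FIRST sets of the non-terminals involved (from the grammar, by fixed-point iteration):
  FIRST(C) = { ',', '-', 'x' }

To compute FIRST(C x L), process the symbols left to right:
Symbol C is a non-terminal. Add FIRST(C) \ {ε} = { ',', '-', 'x' }
C is not nullable (ε ∉ FIRST(C)), so stop here.
FIRST(C x L) = { ',', '-', 'x' }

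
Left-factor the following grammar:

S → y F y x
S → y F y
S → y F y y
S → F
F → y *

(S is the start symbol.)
S → y F y S'
S' → x
S' → ε
S' → y
S → F
F → y *

Left-factoring transforms A → αβ₁ | αβ₂ into A → αA' and A' → β₁ | β₂
(α is the longest common prefix among the alternatives). Repeat until
no nonterminal has two alternatives with a common prefix.

Round 1: S has alternatives sharing prefix 'y F y'. Introduce S': S → y F y S'
  Add: S' → x
  Add: S' → ε
  Add: S' → y

No remaining common prefixes — done.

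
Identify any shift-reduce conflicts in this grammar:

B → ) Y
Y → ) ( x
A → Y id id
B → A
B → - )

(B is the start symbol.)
No shift-reduce conflicts

A shift-reduce conflict occurs when an LR(0) state has both:
  - a complete (reduce) item [A → α .] (dot at the end), and
  - a shift item [B → β . c γ] (dot before a terminal).

Augment with B' → B and build the canonical LR(0) collection (I0 = CLOSURE({[B' → . B]}), then GOTO on every symbol after a dot until no new states appear). It has 13 states:
  I0: { [A → . Y id id], [B → . ) Y], [B → . - )], [B → . A], [B' → . B], [Y → . ) ( x] }  — shift
  I1: { [B → ) . Y], [Y → ) . ( x], [Y → . ) ( x] }  — shift
  I2: { [B → - . )] }  — shift
  I3: { [B → A .] }  — reduce
  I4: { [B' → B .] }  — accept
  I5: { [A → Y . id id] }  — shift
  I6: { [A → Y id . id] }  — shift
  I7: { [A → Y id id .] }  — reduce
  I8: { [B → - ) .] }  — reduce
  I9: { [Y → ) ( . x] }  — shift
  I10: { [Y → ) . ( x] }  — shift
  I11: { [B → ) Y .] }  — reduce
  I12: { [Y → ) ( x .] }  — reduce

No state contains both a complete item and a shift item.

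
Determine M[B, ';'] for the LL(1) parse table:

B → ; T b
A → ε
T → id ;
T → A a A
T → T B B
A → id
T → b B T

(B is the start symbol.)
To find M[B, ';'], we find productions for B where ';' is in the predict set (PREDICT(N → α) = (FIRST(α) \ {ε}) ∪ (FOLLOW(N) if α ⇒* ε)).

B → ; T b: PREDICT = { ';' }
  ';' is in predict set, so this production goes in M[B, ';']

M[B, ';'] = B → ; T b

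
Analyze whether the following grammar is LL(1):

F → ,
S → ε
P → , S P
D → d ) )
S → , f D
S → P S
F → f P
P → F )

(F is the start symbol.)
A grammar is LL(1) if for each non-terminal N with multiple productions, the predict sets of those productions are pairwise disjoint, where PREDICT(N → α) = (FIRST(α) \ {ε}) ∪ (FOLLOW(N) if α ⇒* ε).

Relevant sets:
  FIRST(P) = { ',', 'f' }
  FIRST(F) = { ',', 'f' }
  FOLLOW(S) = { ',', 'f' }

For F:
  PREDICT(F → ',') = { ',' }
  PREDICT(F → f P) = { 'f' }
For S:
  PREDICT(S → ε) = { ',', 'f' }
  PREDICT(S → ',' f D) = { ',' }
  PREDICT(S → P S) = { ',', 'f' }
For P:
  PREDICT(P → ',' S P) = { ',' }
  PREDICT(P → F ')') = { ',', 'f' }
D has a single production, so nothing to check there.

Conflict found: Predict set conflict for S: { ',' }
The grammar is NOT LL(1).

Answer: No. Predict set conflict for S: { ',' }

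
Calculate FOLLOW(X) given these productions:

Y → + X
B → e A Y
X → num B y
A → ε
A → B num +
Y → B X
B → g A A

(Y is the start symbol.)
{ $, 'num', 'y' }

In Y → + X: X is at the end, add FOLLOW(Y)
In Y → B X: X is at the end, add FOLLOW(Y)

The FOLLOW sets referred to above (computed the same way, to a fixed point):
  FOLLOW(Y) = { $, 'num', 'y' }

Taking the union: FOLLOW(X) = { $, 'num', 'y' }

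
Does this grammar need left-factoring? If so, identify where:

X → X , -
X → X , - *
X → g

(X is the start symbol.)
Left-factoring is needed when two productions for the same non-terminal
share a common prefix on the right-hand side.

Productions for X:
  X → X , -
  X → X , - *
  X → g

Found common prefix 'X , -' in productions for X

Answer: Yes, X has productions with common prefix 'X , -'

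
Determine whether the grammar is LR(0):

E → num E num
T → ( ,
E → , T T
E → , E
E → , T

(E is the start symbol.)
No. Shift-reduce conflict between [E → , T .] and [T → . ( ,]

A grammar is LR(0) if no state in the canonical LR(0) collection has:
  - both a shift item (dot before a terminal) and a complete item (shift-reduce conflict), or
  - two or more complete items (reduce-reduce conflict; the accept item [E' → E .] counts as a complete item here).

Augment with E' → E and build the canonical LR(0) collection (I0 = CLOSURE({[E' → . E]}), then GOTO on every symbol after a dot until no new states appear). It has 11 states:
  I0: { [E → . , E], [E → . , T T], [E → . , T], [E → . num E num], [E' → . E] }  — shift
  I1: { [E → , . E], [E → , . T T], [E → , . T], [E → . , E], [E → . , T T], [E → . , T], [E → . num E num], [T → . ( ,] }  — shift
  I2: { [E' → E .] }  — accept
  I3: { [E → . , E], [E → . , T T], [E → . , T], [E → . num E num], [E → num . E num] }  — shift
  I4: { [E → num E . num] }  — shift
  I5: { [E → num E num .] }  — reduce
  I6: { [T → ( . ,] }  — shift
  I7: { [E → , E .] }  — reduce
  I8: { [E → , T . T], [E → , T .], [T → . ( ,] }  — shift, reduce
  I9: { [E → , T T .] }  — reduce
  I10: { [T → ( , .] }  — reduce

Conflict in state I8:
  Shift-reduce conflict between [E → , T .] and [T → . ( ,]
So the grammar is NOT LR(0).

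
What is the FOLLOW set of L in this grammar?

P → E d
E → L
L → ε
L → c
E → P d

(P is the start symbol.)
{ 'd' }

To compute FOLLOW(L), find every occurrence of L on a right-hand side N → α L β: add FIRST(β) \ {ε}, and if β is empty or nullable also add FOLLOW(N). Iterate to a fixed point.

In E → L: L is at the end, add FOLLOW(E)

The FOLLOW sets referred to above (computed the same way, to a fixed point):
  FOLLOW(E) = { 'd' }

Taking the union: FOLLOW(L) = { 'd' }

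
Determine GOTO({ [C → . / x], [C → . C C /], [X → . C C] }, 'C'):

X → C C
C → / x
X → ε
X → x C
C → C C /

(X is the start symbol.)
{ [C → . / x], [C → . C C /], [C → C . C /], [X → C . C] }

GOTO(I, 'C') = CLOSURE({ [A → αX.β] : [A → α.Xβ] ∈ I, X = 'C' })

Items with dot before 'C', with the dot advanced:
  [C → . C C /] → [C → C . C /]
  [X → . C C] → [X → C . C]
Closure of the advanced items:
  [C → C . C /] has the dot before C: add [C → . / x], [C → . C C /]

GOTO = { [C → . / x], [C → . C C /], [C → C . C /], [X → C . C] }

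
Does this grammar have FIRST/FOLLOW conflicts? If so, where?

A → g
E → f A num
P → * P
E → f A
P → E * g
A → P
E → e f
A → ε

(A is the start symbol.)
Yes. A → P with FOLLOW(A) on { '*' }

A FIRST/FOLLOW conflict occurs when a non-terminal N has a nullable alternative N → β (β ⇒* ε) and another alternative N → α with FIRST(α) ∩ FOLLOW(N) ≠ ∅: on such a lookahead the parser cannot decide between expanding α and letting N vanish via β.

Nullable non-terminals: A.
FIRST sets used below: FIRST(P) = { '*', 'e', 'f' }

A: nullable alternative(s) A → ε; FOLLOW(A) = { $, '*', 'num' }
  A → g: FIRST \ {ε} = { 'g' } — disjoint from FOLLOW(A)
  A → P: FIRST \ {ε} = { '*', 'e', 'f' } — overlaps FOLLOW(A) on { '*' }: CONFLICT
  A → ε: FIRST \ {ε} = { } — this is the only nullable alternative, skip

E, P have no nullable alternative, so no FIRST/FOLLOW check is needed there.

So the grammar has 1 FIRST/FOLLOW conflict (marked CONFLICT above).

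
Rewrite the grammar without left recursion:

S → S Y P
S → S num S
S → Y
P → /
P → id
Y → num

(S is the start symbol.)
S is directly left-recursive. The standard transformation for
  A → A α₁ | ... | A α_m | β₁ | ... | β_n
is
  A  → β₁ A' | ... | β_n A'
  A' → α₁ A' | ... | α_m A' | ε

S → Y becomes S → Y S'
S → S Y P becomes S' → Y P S'
S → S num S becomes S' → num S S'
Add S' → ε

Productions for other non-terminals are unchanged:
  P → /
  P → id
  Y → num

Resulting grammar:
S → Y S'
S' → Y P S'
S' → num S S'
S' → ε
P → /
P → id
Y → num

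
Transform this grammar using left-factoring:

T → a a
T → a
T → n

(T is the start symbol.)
Left-factoring transforms A → αβ₁ | αβ₂ into A → αA' and A' → β₁ | β₂
(α is the longest common prefix among the alternatives). Repeat until
no nonterminal has two alternatives with a common prefix.

Round 1: T has alternatives sharing prefix 'a'. Introduce T': T → a T'
  Add: T' → a
  Add: T' → ε

No remaining common prefixes — done.

Resulting grammar:
T → a T'
T' → a
T' → ε
T → n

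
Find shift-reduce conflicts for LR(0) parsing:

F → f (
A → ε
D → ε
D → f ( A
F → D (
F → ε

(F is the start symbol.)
Yes — I0: [D → .] vs [D → . f ( A]

Augment with F' → F and build the canonical LR(0) collection (I0 = CLOSURE({[F' → . F]}), then GOTO on every symbol after a dot until no new states appear). It has 7 states:
  I0: { [D → . f ( A], [D → .], [F → . D (], [F → . f (], [F → .], [F' → . F] }  — shift, 2 reduces
  I1: { [F → D . (] }  — shift
  I2: { [F' → F .] }  — accept
  I3: { [D → f . ( A], [F → f . (] }  — shift
  I4: { [A → .], [D → f ( . A], [F → f ( .] }  — 2 reduces
  I5: { [D → f ( A .] }  — reduce
  I6: { [F → D ( .] }  — reduce

I0 contains reduce items [D → .], [F → .] and shift items [D → . f ( A], [F → . f (] — shift-reduce conflict.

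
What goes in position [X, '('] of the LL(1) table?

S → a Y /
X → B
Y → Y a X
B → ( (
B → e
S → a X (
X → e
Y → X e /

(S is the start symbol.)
To find M[X, '('], we find productions for X where '(' is in the predict set (PREDICT(N → α) = (FIRST(α) \ {ε}) ∪ (FOLLOW(N) if α ⇒* ε)).

Relevant sets:
  FIRST(B) = { '(', 'e' }

X → B: PREDICT = { '(', 'e' }
  '(' is in predict set, so this production goes in M[X, '(']
X → e: PREDICT = { 'e' }

M[X, '('] = X → B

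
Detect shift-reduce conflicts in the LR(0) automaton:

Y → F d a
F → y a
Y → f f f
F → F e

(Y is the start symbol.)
No shift-reduce conflicts

A shift-reduce conflict occurs when an LR(0) state has both:
  - a complete (reduce) item [A → α .] (dot at the end), and
  - a shift item [B → β . c γ] (dot before a terminal).

Augment with Y' → Y and build the canonical LR(0) collection (I0 = CLOSURE({[Y' → . Y]}), then GOTO on every symbol after a dot until no new states appear). It has 11 states:
  I0: { [F → . F e], [F → . y a], [Y → . F d a], [Y → . f f f], [Y' → . Y] }  — shift
  I1: { [F → F . e], [Y → F . d a] }  — shift
  I2: { [Y' → Y .] }  — accept
  I3: { [Y → f . f f] }  — shift
  I4: { [F → y . a] }  — shift
  I5: { [F → y a .] }  — reduce
  I6: { [Y → f f . f] }  — shift
  I7: { [Y → f f f .] }  — reduce
  I8: { [Y → F d . a] }  — shift
  I9: { [F → F e .] }  — reduce
  I10: { [Y → F d a .] }  — reduce

No state contains both a complete item and a shift item.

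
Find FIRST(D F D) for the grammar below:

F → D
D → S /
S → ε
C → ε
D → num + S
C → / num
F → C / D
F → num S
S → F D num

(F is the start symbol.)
{ '/', 'num' }

FIRST sets of the non-terminals involved (from the grammar, by fixed-point iteration):
  FIRST(D) = { '/', 'num' }

To compute FIRST(D F D), process the symbols left to right:
Symbol D is a non-terminal. Add FIRST(D) \ {ε} = { '/', 'num' }
D is not nullable (ε ∉ FIRST(D)), so stop here.
FIRST(D F D) = { '/', 'num' }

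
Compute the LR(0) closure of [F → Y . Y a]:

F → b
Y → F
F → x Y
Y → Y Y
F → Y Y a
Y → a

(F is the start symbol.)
Start with: [F → Y . Y a]
  [F → Y . Y a] has the dot before Y: add [Y → . F], [Y → . Y Y], [Y → . a]
  [Y → . F] has the dot before F: add [F → . b], [F → . x Y], [F → . Y Y a]
No further items can be added.

CLOSURE = { [F → . Y Y a], [F → . b], [F → . x Y], [F → Y . Y a], [Y → . F], [Y → . Y Y], [Y → . a] }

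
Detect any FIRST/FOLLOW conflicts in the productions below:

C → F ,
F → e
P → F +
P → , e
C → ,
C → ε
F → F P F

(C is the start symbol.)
Nullable non-terminals: C.
FIRST sets used below: FIRST(F) = { 'e' }

C: nullable alternative(s) C → ε; FOLLOW(C) = { $ }
  C → F ,: FIRST \ {ε} = { 'e' } — disjoint from FOLLOW(C)
  C → ,: FIRST \ {ε} = { ',' } — disjoint from FOLLOW(C)
  C → ε: FIRST \ {ε} = { } — this is the only nullable alternative, skip

F, P have no nullable alternative, so no FIRST/FOLLOW check is needed there.

No FIRST/FOLLOW conflicts found.

Answer: No FIRST/FOLLOW conflicts.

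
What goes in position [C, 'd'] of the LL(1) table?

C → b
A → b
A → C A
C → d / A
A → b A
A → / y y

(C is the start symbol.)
C → d / A

To find M[C, 'd'], we find productions for C where 'd' is in the predict set (PREDICT(N → α) = (FIRST(α) \ {ε}) ∪ (FOLLOW(N) if α ⇒* ε)).

C → b: PREDICT = { 'b' }
C → d / A: PREDICT = { 'd' }
  'd' is in predict set, so this production goes in M[C, 'd']

M[C, 'd'] = C → d / A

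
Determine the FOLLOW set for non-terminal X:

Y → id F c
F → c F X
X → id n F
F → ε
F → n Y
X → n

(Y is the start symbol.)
To compute FOLLOW(X), find every occurrence of X on a right-hand side N → α X β: add FIRST(β) \ {ε}, and if β is empty or nullable also add FOLLOW(N). Iterate to a fixed point.

In F → c F X: X is at the end, add FOLLOW(F)

The FOLLOW sets referred to above (computed the same way, to a fixed point):
  FOLLOW(F) = { 'c', 'id', 'n' }

Taking the union: FOLLOW(X) = { 'c', 'id', 'n' }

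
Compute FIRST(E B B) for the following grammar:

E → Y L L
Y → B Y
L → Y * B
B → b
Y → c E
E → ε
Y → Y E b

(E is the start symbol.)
FIRST sets of the non-terminals involved (from the grammar, by fixed-point iteration):
  FIRST(E) = { 'b', 'c', ε }
  FIRST(B) = { 'b' }

To compute FIRST(E B B), process the symbols left to right:
Symbol E is a non-terminal. Add FIRST(E) \ {ε} = { 'b', 'c' }
E is nullable (ε ∈ FIRST(E)), continue to the next symbol.
Symbol B is a non-terminal. Add FIRST(B) \ {ε} = { 'b' }
B is not nullable (ε ∉ FIRST(B)), so stop here.
FIRST(E B B) = { 'b', 'c' }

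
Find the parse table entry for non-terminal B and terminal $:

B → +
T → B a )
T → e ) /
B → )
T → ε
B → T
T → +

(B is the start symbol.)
To find M[B, $], we find productions for B where $ is in the predict set (PREDICT(N → α) = (FIRST(α) \ {ε}) ∪ (FOLLOW(N) if α ⇒* ε)).

Relevant sets:
  FIRST(T) = { ')', '+', 'a', 'e', ε }
  FOLLOW(B) = { $, 'a' }

B → +: PREDICT = { '+' }
B → ): PREDICT = { ')' }
B → T: PREDICT = { $, ')', '+', 'a', 'e' }
  $ is in predict set, so this production goes in M[B, $]

M[B, $] = B → T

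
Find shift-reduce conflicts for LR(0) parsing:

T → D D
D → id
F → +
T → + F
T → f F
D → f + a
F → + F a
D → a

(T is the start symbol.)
Yes — I7: [F → + .] vs [D → f + . a]; I9: [F → + .] vs [F → . +]

A shift-reduce conflict occurs when an LR(0) state has both:
  - a complete (reduce) item [A → α .] (dot at the end), and
  - a shift item [B → β . c γ] (dot before a terminal).

Augment with T' → T and build the canonical LR(0) collection (I0 = CLOSURE({[T' → . T]}), then GOTO on every symbol after a dot until no new states appear). It has 17 states:
  I0: { [D → . a], [D → . f + a], [D → . id], [T → . + F], [T → . D D], [T → . f F], [T' → . T] }  — shift
  I1: { [F → . + F a], [F → . +], [T → + . F] }  — shift
  I2: { [D → . a], [D → . f + a], [D → . id], [T → D . D] }  — shift
  I3: { [T' → T .] }  — accept
  I4: { [D → a .] }  — reduce
  I5: { [D → f . + a], [F → . + F a], [F → . +], [T → f . F] }  — shift
  I6: { [D → id .] }  — reduce
  I7: { [D → f + . a], [F → + . F a], [F → + .], [F → . + F a], [F → . +] }  — shift, reduce
  I8: { [T → f F .] }  — reduce
  I9: { [F → + . F a], [F → + .], [F → . + F a], [F → . +] }  — shift, reduce
  I10: { [F → + F . a] }  — shift
  I11: { [D → f + a .] }  — reduce
  I12: { [F → + F a .] }  — reduce
  I13: { [T → D D .] }  — reduce
  I14: { [D → f . + a] }  — shift
  I15: { [D → f + . a] }  — shift
  I16: { [T → + F .] }  — reduce

I7 contains reduce item [F → + .] and shift items [D → f + . a], [F → . +], [F → . + F a] — shift-reduce conflict.
I9 contains reduce item [F → + .] and shift items [F → . +], [F → . + F a] — shift-reduce conflict.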